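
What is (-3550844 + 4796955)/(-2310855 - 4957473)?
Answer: -1246111/7268328 ≈ -0.17144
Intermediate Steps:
(-3550844 + 4796955)/(-2310855 - 4957473) = 1246111/(-7268328) = 1246111*(-1/7268328) = -1246111/7268328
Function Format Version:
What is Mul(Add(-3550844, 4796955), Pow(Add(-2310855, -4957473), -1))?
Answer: Rational(-1246111, 7268328) ≈ -0.17144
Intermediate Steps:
Mul(Add(-3550844, 4796955), Pow(Add(-2310855, -4957473), -1)) = Mul(1246111, Pow(-7268328, -1)) = Mul(1246111, Rational(-1, 7268328)) = Rational(-1246111, 7268328)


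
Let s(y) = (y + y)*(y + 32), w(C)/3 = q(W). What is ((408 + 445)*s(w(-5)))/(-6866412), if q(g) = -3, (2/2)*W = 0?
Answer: 58857/1144402 ≈ 0.051430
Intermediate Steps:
W = 0
w(C) = -9 (w(C) = 3*(-3) = -9)
s(y) = 2*y*(32 + y) (s(y) = (2*y)*(32 + y) = 2*y*(32 + y))
((408 + 445)*s(w(-5)))/(-6866412) = ((408 + 445)*(2*(-9)*(32 - 9)))/(-6866412) = (853*(2*(-9)*23))*(-1/6866412) = (853*(-414))*(-1/6866412) = -353142*(-1/6866412) = 58857/1144402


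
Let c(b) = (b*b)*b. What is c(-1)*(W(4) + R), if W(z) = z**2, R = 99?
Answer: -115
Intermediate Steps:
c(b) = b**3 (c(b) = b**2*b = b**3)
c(-1)*(W(4) + R) = (-1)**3*(4**2 + 99) = -(16 + 99) = -1*115 = -115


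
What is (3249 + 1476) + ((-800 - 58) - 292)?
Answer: 3575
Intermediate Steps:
(3249 + 1476) + ((-800 - 58) - 292) = 4725 + (-858 - 292) = 4725 - 1150 = 3575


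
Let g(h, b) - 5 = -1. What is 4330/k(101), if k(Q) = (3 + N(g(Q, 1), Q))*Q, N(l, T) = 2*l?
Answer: 4330/1111 ≈ 3.8974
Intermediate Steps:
g(h, b) = 4 (g(h, b) = 5 - 1 = 4)
k(Q) = 11*Q (k(Q) = (3 + 2*4)*Q = (3 + 8)*Q = 11*Q)
4330/k(101) = 4330/((11*101)) = 4330/1111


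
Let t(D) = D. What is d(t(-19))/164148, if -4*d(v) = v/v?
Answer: -1/656592 ≈ -1.5230e-6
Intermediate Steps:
d(v) = -1/4 (d(v) = -v/(4*v) = -1/4*1 = -1/4)
d(t(-19))/164148 = -1/4/164148 = -1/4*1/164148 = -1/656592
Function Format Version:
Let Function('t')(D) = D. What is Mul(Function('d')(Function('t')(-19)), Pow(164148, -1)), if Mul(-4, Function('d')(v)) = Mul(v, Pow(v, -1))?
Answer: Rational(-1, 656592) ≈ -1.5230e-6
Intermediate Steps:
Function('d')(v) = Rational(-1, 4) (Function('d')(v) = Mul(Rational(-1, 4), Mul(v, Pow(v, -1))) = Mul(Rational(-1, 4), 1) = Rational(-1, 4))
Mul(Function('d')(Function('t')(-19)), Pow(164148, -1)) = Mul(Rational(-1, 4), Pow(164148, -1)) = Mul(Rational(-1, 4), Rational(1, 164148)) = Rational(-1, 656592)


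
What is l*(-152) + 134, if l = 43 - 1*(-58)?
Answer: -15218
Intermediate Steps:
l = 101 (l = 43 + 58 = 101)
l*(-152) + 134 = 101*(-152) + 134 = -15352 + 134 = -15218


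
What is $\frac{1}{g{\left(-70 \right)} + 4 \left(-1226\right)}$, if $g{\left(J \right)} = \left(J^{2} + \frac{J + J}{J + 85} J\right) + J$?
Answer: $\frac{3}{1738} \approx 0.0017261$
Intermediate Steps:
$g{\left(J \right)} = J + J^{2} + \frac{2 J^{2}}{85 + J}$ ($g{\left(J \right)} = \left(J^{2} + \frac{2 J}{85 + J} J\right) + J = \left(J^{2} + \frac{2 J^{2}}{85 + J}\right) + J = J + J^{2} + \frac{2 J^{2}}{85 + J}$)
$\frac{1}{g{\left(-70 \right)} + 4 \left(-1226\right)} = \frac{1}{- \frac{70 \left(85 + \left(-70\right)^{2} + 88 \left(-70\right)\right)}{85 - 70} + 4 \left(-1226\right)} = \frac{1}{- \frac{70 \left(85 + 4900 - 6160\right)}{15} - 4904} = \frac{1}{\left(-70\right) \frac{1}{15} \left(-1175\right) - 4904} = \frac{1}{\frac{16450}{3} - 4904} = \frac{1}{\frac{1738}{3}} = \frac{3}{1738}$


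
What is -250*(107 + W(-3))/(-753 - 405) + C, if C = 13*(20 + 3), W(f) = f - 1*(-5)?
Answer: 186746/579 ≈ 322.53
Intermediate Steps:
W(f) = 5 + f (W(f) = f + 5 = 5 + f)
C = 299 (C = 13*23 = 299)
-250*(107 + W(-3))/(-753 - 405) + C = -250*(107 + (5 - 3))/(-753 - 405) + 299 = -250*(107 + 2)/(-1158) + 299 = -27250*(-1)/1158 + 299 = -250*(-109/1158) + 299 = 13625/579 + 299 = 186746/579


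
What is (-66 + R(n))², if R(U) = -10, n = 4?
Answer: 5776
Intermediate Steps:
(-66 + R(n))² = (-66 - 10)² = (-76)² = 5776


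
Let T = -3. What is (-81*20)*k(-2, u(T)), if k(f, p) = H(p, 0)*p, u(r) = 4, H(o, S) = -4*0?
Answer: 0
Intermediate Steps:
H(o, S) = 0
k(f, p) = 0 (k(f, p) = 0*p = 0)
(-81*20)*k(-2, u(T)) = -81*20*0 = -1620*0 = 0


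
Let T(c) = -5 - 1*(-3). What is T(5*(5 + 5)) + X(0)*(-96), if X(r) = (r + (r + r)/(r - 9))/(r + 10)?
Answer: -2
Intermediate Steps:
T(c) = -2 (T(c) = -5 + 3 = -2)
X(r) = (r + 2*r/(-9 + r))/(10 + r) (X(r) = (r + (2*r)/(-9 + r))/(10 + r) = (r + 2*r/(-9 + r))/(10 + r))
T(5*(5 + 5)) + X(0)*(-96) = -2 + (0*(-7 + 0)/(-90 + 0 + 0**2))*(-96) = -2 + (0*(-7)/(-90 + 0 + 0))*(-96) = -2 + (0*(-7)/(-90))*(-96) = -2 + (0*(-1/90)*(-7))*(-96) = -2 + 0*(-96) = -2 + 0 = -2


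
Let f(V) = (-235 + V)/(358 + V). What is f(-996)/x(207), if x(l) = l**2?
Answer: 1231/27337662 ≈ 4.5029e-5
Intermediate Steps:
f(V) = (-235 + V)/(358 + V)
f(-996)/x(207) = ((-235 - 996)/(358 - 996))/(207**2) = (-1231/(-638))/42849 = -1/638*(-1231)*(1/42849) = (1231/638)*(1/42849) = 1231/27337662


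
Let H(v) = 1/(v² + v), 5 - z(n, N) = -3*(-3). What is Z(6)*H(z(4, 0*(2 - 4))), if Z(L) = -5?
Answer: -5/12 ≈ -0.41667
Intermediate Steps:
z(n, N) = -4 (z(n, N) = 5 - (-3)*(-3) = 5 - 1*9 = 5 - 9 = -4)
H(v) = 1/(v + v²)
Z(6)*H(z(4, 0*(2 - 4))) = -5/((-4)*(1 - 4)) = -(-5)/(4*(-3)) = -(-5)*(-1)/(4*3) = -5*1/12 = -5/12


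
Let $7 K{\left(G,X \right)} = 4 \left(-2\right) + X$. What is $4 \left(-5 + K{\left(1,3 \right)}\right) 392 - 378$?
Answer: $-9338$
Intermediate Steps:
$K{\left(G,X \right)} = - \frac{8}{7} + \frac{X}{7}$ ($K{\left(G,X \right)} = \frac{4 \left(-2\right) + X}{7} = \frac{-8 + X}{7} = - \frac{8}{7} + \frac{X}{7}$)
$4 \left(-5 + K{\left(1,3 \right)}\right) 392 - 378 = 4 \left(-5 + \left(- \frac{8}{7} + \frac{1}{7} \cdot 3\right)\right) 392 - 378 = 4 \left(-5 + \left(- \frac{8}{7} + \frac{3}{7}\right)\right) 392 - 378 = 4 \left(-5 - \frac{5}{7}\right) 392 - 378 = 4 \left(- \frac{40}{7}\right) 392 - 378 = \left(- \frac{160}{7}\right) 392 - 378 = -8960 - 378 = -9338$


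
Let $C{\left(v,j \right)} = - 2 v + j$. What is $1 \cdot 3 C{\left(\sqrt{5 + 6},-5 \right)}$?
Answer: $-15 - 6 \sqrt{11} \approx -34.9$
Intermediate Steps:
$C{\left(v,j \right)} = j - 2 v$
$1 \cdot 3 C{\left(\sqrt{5 + 6},-5 \right)} = 1 \cdot 3 \left(-5 - 2 \sqrt{5 + 6}\right) = 3 \left(-5 - 2 \sqrt{11}\right) = -15 - 6 \sqrt{11}$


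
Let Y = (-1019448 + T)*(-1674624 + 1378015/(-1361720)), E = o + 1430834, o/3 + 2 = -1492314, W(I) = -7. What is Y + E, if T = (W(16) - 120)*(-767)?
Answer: 420517253764822885/272344 ≈ 1.5441e+12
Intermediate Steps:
o = -4476948 (o = -6 + 3*(-1492314) = -6 - 4476942 = -4476948)
T = 97409 (T = (-7 - 120)*(-767) = -127*(-767) = 97409)
E = -3046114 (E = -4476948 + 1430834 = -3046114)
Y = 420518083355694101/272344 (Y = (-1019448 + 97409)*(-1674624 + 1378015/(-1361720)) = -922039*(-1674624 + 1378015*(-1/1361720)) = -922039*(-1674624 - 275603/272344) = -922039*(-456074074259/272344) = 420518083355694101/272344 ≈ 1.5441e+12)
Y + E = 420518083355694101/272344 - 3046114 = 420517253764822885/272344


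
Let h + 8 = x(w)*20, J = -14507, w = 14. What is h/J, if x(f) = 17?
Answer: -332/14507 ≈ -0.022886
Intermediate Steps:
h = 332 (h = -8 + 17*20 = -8 + 340 = 332)
h/J = 332/(-14507) = 332*(-1/14507) = -332/14507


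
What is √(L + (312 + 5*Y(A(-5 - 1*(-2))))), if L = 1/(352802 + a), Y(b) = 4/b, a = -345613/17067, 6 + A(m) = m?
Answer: √101069326101290132279071/18062778363 ≈ 17.600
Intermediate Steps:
A(m) = -6 + m
a = -345613/17067 (a = -345613*1/17067 = -345613/17067 ≈ -20.250)
L = 17067/6020926121 (L = 1/(352802 - 345613/17067) = 1/(6020926121/17067) = 17067/6020926121 ≈ 2.8346e-6)
√(L + (312 + 5*Y(A(-5 - 1*(-2))))) = √(17067/6020926121 + (312 + 5*(4/(-6 + (-5 - 1*(-2)))))) = √(17067/6020926121 + (312 + 5*(4/(-6 + (-5 + 2))))) = √(17067/6020926121 + (312 + 5*(4/(-6 - 3)))) = √(17067/6020926121 + (312 + 5*(4/(-9)))) = √(17067/6020926121 + (312 + 5*(4*(-⅑)))) = √(17067/6020926121 + (312 + 5*(-4/9))) = √(17067/6020926121 + (312 - 20/9)) = √(17067/6020926121 + 2788/9) = √(16786342178951/54188335089) = √101069326101290132279071/18062778363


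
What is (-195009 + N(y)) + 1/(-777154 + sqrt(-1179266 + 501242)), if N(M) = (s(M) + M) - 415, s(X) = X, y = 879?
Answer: -58484131895205997/301984508870 - 3*I*sqrt(18834)/301984508870 ≈ -1.9367e+5 - 1.3634e-9*I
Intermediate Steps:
N(M) = -415 + 2*M (N(M) = (M + M) - 415 = 2*M - 415 = -415 + 2*M)
(-195009 + N(y)) + 1/(-777154 + sqrt(-1179266 + 501242)) = (-195009 + (-415 + 2*879)) + 1/(-777154 + sqrt(-1179266 + 501242)) = (-195009 + (-415 + 1758)) + 1/(-777154 + sqrt(-678024)) = (-195009 + 1343) + 1/(-777154 + 6*I*sqrt(18834)) = -193666 + 1/(-777154 + 6*I*sqrt(18834))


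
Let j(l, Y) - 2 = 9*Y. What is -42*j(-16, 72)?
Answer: -27300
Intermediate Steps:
j(l, Y) = 2 + 9*Y
-42*j(-16, 72) = -42*(2 + 9*72) = -42*(2 + 648) = -42*650 = -27300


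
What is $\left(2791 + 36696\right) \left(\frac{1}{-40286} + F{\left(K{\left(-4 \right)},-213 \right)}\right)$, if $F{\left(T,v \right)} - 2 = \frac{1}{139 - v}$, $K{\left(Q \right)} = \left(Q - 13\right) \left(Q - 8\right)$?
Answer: $\frac{560740632193}{7090336} \approx 79085.0$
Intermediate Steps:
$K{\left(Q \right)} = \left(-13 + Q\right) \left(-8 + Q\right)$
$F{\left(T,v \right)} = 2 + \frac{1}{139 - v}$
$\left(2791 + 36696\right) \left(\frac{1}{-40286} + F{\left(K{\left(-4 \right)},-213 \right)}\right) = \left(2791 + 36696\right) \left(\frac{1}{-40286} + \frac{-279 + 2 \left(-213\right)}{-139 - 213}\right) = 39487 \left(- \frac{1}{40286} + \frac{-279 - 426}{-352}\right) = 39487 \left(- \frac{1}{40286} - - \frac{705}{352}\right) = 39487 \left(- \frac{1}{40286} + \frac{705}{352}\right) = 39487 \cdot \frac{14200639}{7090336} = \frac{560740632193}{7090336}$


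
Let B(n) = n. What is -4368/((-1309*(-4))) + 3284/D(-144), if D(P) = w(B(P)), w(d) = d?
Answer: -159143/6732 ≈ -23.640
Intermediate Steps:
D(P) = P
-4368/((-1309*(-4))) + 3284/D(-144) = -4368/((-1309*(-4))) + 3284/(-144) = -4368/5236 + 3284*(-1/144) = -4368*1/5236 - 821/36 = -156/187 - 821/36 = -159143/6732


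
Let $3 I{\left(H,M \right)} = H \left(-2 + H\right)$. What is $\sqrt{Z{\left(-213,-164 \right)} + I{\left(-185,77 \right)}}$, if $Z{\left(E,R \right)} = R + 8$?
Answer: $\frac{\sqrt{102381}}{3} \approx 106.66$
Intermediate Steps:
$Z{\left(E,R \right)} = 8 + R$
$I{\left(H,M \right)} = \frac{H \left(-2 + H\right)}{3}$
$\sqrt{Z{\left(-213,-164 \right)} + I{\left(-185,77 \right)}} = \sqrt{\left(8 - 164\right) + \frac{1}{3} \left(-185\right) \left(-2 - 185\right)} = \sqrt{-156 + \frac{1}{3} \left(-185\right) \left(-187\right)} = \sqrt{-156 + \frac{34595}{3}} = \sqrt{\frac{34127}{3}} = \frac{\sqrt{102381}}{3}$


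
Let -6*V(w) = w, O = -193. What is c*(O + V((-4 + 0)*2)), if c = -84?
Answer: 16100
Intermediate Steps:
V(w) = -w/6
c*(O + V((-4 + 0)*2)) = -84*(-193 - (-4 + 0)*2/6) = -84*(-193 - (-2)*2/3) = -84*(-193 - ⅙*(-8)) = -84*(-193 + 4/3) = -84*(-575/3) = 16100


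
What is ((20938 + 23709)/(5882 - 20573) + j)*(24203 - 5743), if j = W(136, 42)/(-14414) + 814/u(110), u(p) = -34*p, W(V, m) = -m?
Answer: -108113017699934/1799926629 ≈ -60065.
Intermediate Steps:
j = -263089/1225190 (j = -1*42/(-14414) + 814/((-34*110)) = -42*(-1/14414) + 814/(-3740) = 21/7207 + 814*(-1/3740) = 21/7207 - 37/170 = -263089/1225190 ≈ -0.21473)
((20938 + 23709)/(5882 - 20573) + j)*(24203 - 5743) = ((20938 + 23709)/(5882 - 20573) - 263089/1225190)*(24203 - 5743) = (44647/(-14691) - 263089/1225190)*18460 = (44647*(-1/14691) - 263089/1225190)*18460 = (-44647/14691 - 263089/1225190)*18460 = -58566098429/17999266290*18460 = -108113017699934/1799926629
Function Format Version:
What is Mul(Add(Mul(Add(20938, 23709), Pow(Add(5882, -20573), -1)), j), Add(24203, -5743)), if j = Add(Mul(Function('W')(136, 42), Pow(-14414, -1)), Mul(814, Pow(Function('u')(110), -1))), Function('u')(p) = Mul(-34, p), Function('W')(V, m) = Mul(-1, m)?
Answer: Rational(-108113017699934, 1799926629) ≈ -60065.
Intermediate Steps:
j = Rational(-263089, 1225190) (j = Add(Mul(Mul(-1, 42), Pow(-14414, -1)), Mul(814, Pow(Mul(-34, 110), -1))) = Add(Mul(-42, Rational(-1, 14414)), Mul(814, Pow(-3740, -1))) = Add(Rational(21, 7207), Mul(814, Rational(-1, 3740))) = Add(Rational(21, 7207), Rational(-37, 170)) = Rational(-263089, 1225190) ≈ -0.21473)
Mul(Add(Mul(Add(20938, 23709), Pow(Add(5882, -20573), -1)), j), Add(24203, -5743)) = Mul(Add(Mul(Add(20938, 23709), Pow(Add(5882, -20573), -1)), Rational(-263089, 1225190)), Add(24203, -5743)) = Mul(Add(Mul(44647, Pow(-14691, -1)), Rational(-263089, 1225190)), 18460) = Mul(Add(Mul(44647, Rational(-1, 14691)), Rational(-263089, 1225190)), 18460) = Mul(Add(Rational(-44647, 14691), Rational(-263089, 1225190)), 18460) = Mul(Rational(-58566098429, 17999266290), 18460) = Rational(-108113017699934, 1799926629)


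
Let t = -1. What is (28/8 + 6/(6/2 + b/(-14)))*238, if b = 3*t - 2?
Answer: 59143/47 ≈ 1258.4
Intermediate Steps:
b = -5 (b = 3*(-1) - 2 = -3 - 2 = -5)
(28/8 + 6/(6/2 + b/(-14)))*238 = (28/8 + 6/(6/2 - 5/(-14)))*238 = (28*(⅛) + 6/(6*(½) - 5*(-1/14)))*238 = (7/2 + 6/(3 + 5/14))*238 = (7/2 + 6/(47/14))*238 = (7/2 + 6*(14/47))*238 = (7/2 + 84/47)*238 = (497/94)*238 = 59143/47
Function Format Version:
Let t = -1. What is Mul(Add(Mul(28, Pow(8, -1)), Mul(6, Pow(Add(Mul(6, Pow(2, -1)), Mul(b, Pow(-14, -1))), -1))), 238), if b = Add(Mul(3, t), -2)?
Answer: Rational(59143, 47) ≈ 1258.4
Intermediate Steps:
b = -5 (b = Add(Mul(3, -1), -2) = Add(-3, -2) = -5)
Mul(Add(Mul(28, Pow(8, -1)), Mul(6, Pow(Add(Mul(6, Pow(2, -1)), Mul(b, Pow(-14, -1))), -1))), 238) = Mul(Add(Mul(28, Pow(8, -1)), Mul(6, Pow(Add(Mul(6, Pow(2, -1)), Mul(-5, Pow(-14, -1))), -1))), 238) = Mul(Add(Mul(28, Rational(1, 8)), Mul(6, Pow(Add(Mul(6, Rational(1, 2)), Mul(-5, Rational(-1, 14))), -1))), 238) = Mul(Add(Rational(7, 2), Mul(6, Pow(Add(3, Rational(5, 14)), -1))), 238) = Mul(Add(Rational(7, 2), Mul(6, Pow(Rational(47, 14), -1))), 238) = Mul(Add(Rational(7, 2), Mul(6, Rational(14, 47))), 238) = Mul(Add(Rational(7, 2), Rational(84, 47)), 238) = Mul(Rational(497, 94), 238) = Rational(59143, 47)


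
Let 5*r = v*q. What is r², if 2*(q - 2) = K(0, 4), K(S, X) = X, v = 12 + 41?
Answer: 44944/25 ≈ 1797.8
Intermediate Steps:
v = 53
q = 4 (q = 2 + (½)*4 = 2 + 2 = 4)
r = 212/5 (r = (53*4)/5 = (⅕)*212 = 212/5 ≈ 42.400)
r² = (212/5)² = 44944/25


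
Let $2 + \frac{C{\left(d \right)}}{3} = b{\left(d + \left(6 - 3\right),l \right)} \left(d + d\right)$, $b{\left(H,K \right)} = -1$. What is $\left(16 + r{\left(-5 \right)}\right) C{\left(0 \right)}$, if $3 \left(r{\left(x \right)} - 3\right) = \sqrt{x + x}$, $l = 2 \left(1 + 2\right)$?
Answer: $-114 - 2 i \sqrt{10} \approx -114.0 - 6.3246 i$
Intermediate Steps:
$l = 6$ ($l = 2 \cdot 3 = 6$)
$C{\left(d \right)} = -6 - 6 d$ ($C{\left(d \right)} = -6 + 3 \left(- (d + d)\right) = -6 + 3 \left(- 2 d\right) = -6 - 6 d$)
$r{\left(x \right)} = 3 + \frac{\sqrt{2} \sqrt{x}}{3}$ ($r{\left(x \right)} = 3 + \frac{\sqrt{x + x}}{3} = 3 + \frac{\sqrt{2 x}}{3} = 3 + \frac{\sqrt{2} \sqrt{x}}{3}$)
$\left(16 + r{\left(-5 \right)}\right) C{\left(0 \right)} = \left(16 + \left(3 + \frac{\sqrt{2} \sqrt{-5}}{3}\right)\right) \left(-6 - 0\right) = \left(16 + \left(3 + \frac{\sqrt{2} i \sqrt{5}}{3}\right)\right) \left(-6 + 0\right) = \left(16 + \left(3 + \frac{i \sqrt{10}}{3}\right)\right) \left(-6\right) = \left(19 + \frac{i \sqrt{10}}{3}\right) \left(-6\right) = -114 - 2 i \sqrt{10}$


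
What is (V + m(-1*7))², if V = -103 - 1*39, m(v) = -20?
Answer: 26244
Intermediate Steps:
V = -142 (V = -103 - 39 = -142)
(V + m(-1*7))² = (-142 - 20)² = (-162)² = 26244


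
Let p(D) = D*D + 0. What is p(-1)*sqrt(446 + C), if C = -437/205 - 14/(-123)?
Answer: sqrt(167925135)/615 ≈ 21.071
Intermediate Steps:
p(D) = D**2 (p(D) = D**2 + 0 = D**2)
C = -1241/615 (C = -437*1/205 - 14*(-1/123) = -437/205 + 14/123 = -1241/615 ≈ -2.0179)
p(-1)*sqrt(446 + C) = (-1)**2*sqrt(446 - 1241/615) = 1*sqrt(273049/615) = 1*(sqrt(167925135)/615) = sqrt(167925135)/615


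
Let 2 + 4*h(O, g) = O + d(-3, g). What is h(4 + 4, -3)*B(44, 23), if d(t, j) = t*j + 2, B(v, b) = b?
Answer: 391/4 ≈ 97.750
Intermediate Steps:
d(t, j) = 2 + j*t (d(t, j) = j*t + 2 = 2 + j*t)
h(O, g) = -3*g/4 + O/4 (h(O, g) = -½ + (O + (2 + g*(-3)))/4 = -½ + (O + (2 - 3*g))/4 = -½ + (2 + O - 3*g)/4 = -½ + (½ - 3*g/4 + O/4) = -3*g/4 + O/4)
h(4 + 4, -3)*B(44, 23) = (-¾*(-3) + (4 + 4)/4)*23 = (9/4 + (¼)*8)*23 = (9/4 + 2)*23 = (17/4)*23 = 391/4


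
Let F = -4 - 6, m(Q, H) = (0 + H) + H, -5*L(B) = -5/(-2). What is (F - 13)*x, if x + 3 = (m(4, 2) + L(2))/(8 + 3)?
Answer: 1357/22 ≈ 61.682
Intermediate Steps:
L(B) = -½ (L(B) = -(-1)/(-2) = -(-1)*(-1)/2 = -⅕*5/2 = -½)
m(Q, H) = 2*H (m(Q, H) = H + H = 2*H)
x = -59/22 (x = -3 + (2*2 - ½)/(8 + 3) = -3 + (4 - ½)/11 = -3 + (7/2)*(1/11) = -3 + 7/22 = -59/22 ≈ -2.6818)
F = -10
(F - 13)*x = (-10 - 13)*(-59/22) = -23*(-59/22) = 1357/22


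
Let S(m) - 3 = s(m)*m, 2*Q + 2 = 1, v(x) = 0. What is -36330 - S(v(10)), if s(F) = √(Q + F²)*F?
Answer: -36333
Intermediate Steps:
Q = -½ (Q = -1 + (½)*1 = -1 + ½ = -½ ≈ -0.50000)
s(F) = F*√(-½ + F²) (s(F) = √(-½ + F²)*F = F*√(-½ + F²))
S(m) = 3 + m²*√(-2 + 4*m²)/2 (S(m) = 3 + (m*√(-2 + 4*m²)/2)*m = 3 + m²*√(-2 + 4*m²)/2)
-36330 - S(v(10)) = -36330 - (3 + (½)*0²*√(-2 + 4*0²)) = -36330 - (3 + (½)*0*√(-2 + 4*0)) = -36330 - (3 + (½)*0*√(-2 + 0)) = -36330 - (3 + (½)*0*√(-2)) = -36330 - (3 + (½)*0*(I*√2)) = -36330 - (3 + 0) = -36330 - 1*3 = -36330 - 3 = -36333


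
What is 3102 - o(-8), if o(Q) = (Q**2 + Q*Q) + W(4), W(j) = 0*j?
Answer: 2974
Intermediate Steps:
W(j) = 0
o(Q) = 2*Q**2 (o(Q) = (Q**2 + Q*Q) + 0 = (Q**2 + Q**2) + 0 = 2*Q**2 + 0 = 2*Q**2)
3102 - o(-8) = 3102 - 2*(-8)**2 = 3102 - 2*64 = 3102 - 1*128 = 3102 - 128 = 2974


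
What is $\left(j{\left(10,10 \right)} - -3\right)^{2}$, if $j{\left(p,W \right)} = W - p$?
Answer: $9$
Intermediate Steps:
$\left(j{\left(10,10 \right)} - -3\right)^{2} = \left(\left(10 - 10\right) - -3\right)^{2} = \left(\left(10 - 10\right) + \left(-61 + 64\right)\right)^{2} = \left(0 + 3\right)^{2} = 3^{2} = 9$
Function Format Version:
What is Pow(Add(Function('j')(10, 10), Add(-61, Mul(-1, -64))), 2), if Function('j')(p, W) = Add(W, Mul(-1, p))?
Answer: 9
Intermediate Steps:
Pow(Add(Function('j')(10, 10), Add(-61, Mul(-1, -64))), 2) = Pow(Add(Add(10, Mul(-1, 10)), Add(-61, Mul(-1, -64))), 2) = Pow(Add(Add(10, -10), Add(-61, 64)), 2) = Pow(Add(0, 3), 2) = Pow(3, 2) = 9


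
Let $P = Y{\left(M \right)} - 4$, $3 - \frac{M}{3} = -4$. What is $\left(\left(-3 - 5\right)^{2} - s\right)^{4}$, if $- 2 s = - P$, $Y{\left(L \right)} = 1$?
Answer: $\frac{294499921}{16} \approx 1.8406 \cdot 10^{7}$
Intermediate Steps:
$M = 21$ ($M = 9 - -12 = 9 + 12 = 21$)
$P = -3$ ($P = 1 - 4 = -3$)
$s = - \frac{3}{2}$ ($s = - \frac{\left(-1\right) \left(-3\right)}{2} = \left(- \frac{1}{2}\right) 3 = - \frac{3}{2} \approx -1.5$)
$\left(\left(-3 - 5\right)^{2} - s\right)^{4} = \left(\left(-3 - 5\right)^{2} - - \frac{3}{2}\right)^{4} = \left(\left(-8\right)^{2} + \frac{3}{2}\right)^{4} = \left(64 + \frac{3}{2}\right)^{4} = \left(\frac{131}{2}\right)^{4} = \frac{294499921}{16}$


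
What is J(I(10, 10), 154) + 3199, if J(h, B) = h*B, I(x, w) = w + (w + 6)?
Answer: 7203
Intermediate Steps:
I(x, w) = 6 + 2*w (I(x, w) = w + (6 + w) = 6 + 2*w)
J(h, B) = B*h
J(I(10, 10), 154) + 3199 = 154*(6 + 2*10) + 3199 = 154*(6 + 20) + 3199 = 154*26 + 3199 = 4004 + 3199 = 7203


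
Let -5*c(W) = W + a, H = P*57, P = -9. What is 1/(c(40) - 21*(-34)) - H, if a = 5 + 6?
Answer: 1805252/3519 ≈ 513.00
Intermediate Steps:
a = 11
H = -513 (H = -9*57 = -513)
c(W) = -11/5 - W/5 (c(W) = -(W + 11)/5 = -(11 + W)/5 = -11/5 - W/5)
1/(c(40) - 21*(-34)) - H = 1/((-11/5 - ⅕*40) - 21*(-34)) - 1*(-513) = 1/((-11/5 - 8) + 714) + 513 = 1/(-51/5 + 714) + 513 = 1/(3519/5) + 513 = 5/3519 + 513 = 1805252/3519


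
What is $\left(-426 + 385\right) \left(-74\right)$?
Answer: $3034$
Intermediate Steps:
$\left(-426 + 385\right) \left(-74\right) = \left(-41\right) \left(-74\right) = 3034$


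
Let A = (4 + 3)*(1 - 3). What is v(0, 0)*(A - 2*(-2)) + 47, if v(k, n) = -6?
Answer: 107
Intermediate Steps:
A = -14 (A = 7*(-2) = -14)
v(0, 0)*(A - 2*(-2)) + 47 = -6*(-14 - 2*(-2)) + 47 = -6*(-14 + 4) + 47 = -6*(-10) + 47 = 60 + 47 = 107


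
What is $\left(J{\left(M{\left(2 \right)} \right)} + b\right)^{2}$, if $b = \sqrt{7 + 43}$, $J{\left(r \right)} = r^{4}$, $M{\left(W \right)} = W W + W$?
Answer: $1679666 + 12960 \sqrt{2} \approx 1.698 \cdot 10^{6}$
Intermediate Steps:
$M{\left(W \right)} = W + W^{2}$ ($M{\left(W \right)} = W^{2} + W = W + W^{2}$)
$b = 5 \sqrt{2}$ ($b = \sqrt{50} = 5 \sqrt{2} \approx 7.0711$)
$\left(J{\left(M{\left(2 \right)} \right)} + b\right)^{2} = \left(\left(2 \left(1 + 2\right)\right)^{4} + 5 \sqrt{2}\right)^{2} = \left(\left(2 \cdot 3\right)^{4} + 5 \sqrt{2}\right)^{2} = \left(6^{4} + 5 \sqrt{2}\right)^{2} = \left(1296 + 5 \sqrt{2}\right)^{2}$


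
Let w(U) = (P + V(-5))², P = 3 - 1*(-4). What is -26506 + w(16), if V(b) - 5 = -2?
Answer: -26406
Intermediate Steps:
P = 7 (P = 3 + 4 = 7)
V(b) = 3 (V(b) = 5 - 2 = 3)
w(U) = 100 (w(U) = (7 + 3)² = 10² = 100)
-26506 + w(16) = -26506 + 100 = -26406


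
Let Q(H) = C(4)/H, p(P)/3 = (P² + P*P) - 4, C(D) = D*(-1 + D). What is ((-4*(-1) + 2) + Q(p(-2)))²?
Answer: 49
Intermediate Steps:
p(P) = -12 + 6*P² (p(P) = 3*((P² + P*P) - 4) = 3*((P² + P²) - 4) = 3*(2*P² - 4) = 3*(-4 + 2*P²) = -12 + 6*P²)
Q(H) = 12/H (Q(H) = (4*(-1 + 4))/H = (4*3)/H = 12/H)
((-4*(-1) + 2) + Q(p(-2)))² = ((-4*(-1) + 2) + 12/(-12 + 6*(-2)²))² = ((4 + 2) + 12/(-12 + 6*4))² = (6 + 12/(-12 + 24))² = (6 + 12/12)² = (6 + 12*(1/12))² = (6 + 1)² = 7² = 49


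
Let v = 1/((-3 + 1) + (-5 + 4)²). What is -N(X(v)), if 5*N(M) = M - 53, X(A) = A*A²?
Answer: 54/5 ≈ 10.800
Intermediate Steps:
v = -1 (v = 1/(-2 + (-1)²) = 1/(-2 + 1) = 1/(-1) = -1)
X(A) = A³
N(M) = -53/5 + M/5 (N(M) = (M - 53)/5 = (-53 + M)/5 = -53/5 + M/5)
-N(X(v)) = -(-53/5 + (⅕)*(-1)³) = -(-53/5 + (⅕)*(-1)) = -(-53/5 - ⅕) = -1*(-54/5) = 54/5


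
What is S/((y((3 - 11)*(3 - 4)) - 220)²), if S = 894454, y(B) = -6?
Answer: 447227/25538 ≈ 17.512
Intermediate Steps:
S/((y((3 - 11)*(3 - 4)) - 220)²) = 894454/((-6 - 220)²) = 894454/((-226)²) = 894454/51076 = 894454*(1/51076) = 447227/25538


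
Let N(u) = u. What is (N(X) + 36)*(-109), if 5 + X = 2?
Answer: -3597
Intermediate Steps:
X = -3 (X = -5 + 2 = -3)
(N(X) + 36)*(-109) = (-3 + 36)*(-109) = 33*(-109) = -3597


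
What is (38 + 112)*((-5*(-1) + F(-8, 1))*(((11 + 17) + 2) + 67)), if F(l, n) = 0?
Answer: 72750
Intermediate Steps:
(38 + 112)*((-5*(-1) + F(-8, 1))*(((11 + 17) + 2) + 67)) = (38 + 112)*((-5*(-1) + 0)*(((11 + 17) + 2) + 67)) = 150*((5 + 0)*((28 + 2) + 67)) = 150*(5*(30 + 67)) = 150*(5*97) = 150*485 = 72750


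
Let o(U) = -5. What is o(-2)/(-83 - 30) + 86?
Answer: 9723/113 ≈ 86.044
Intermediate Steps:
o(-2)/(-83 - 30) + 86 = -5/(-83 - 30) + 86 = -5/(-113) + 86 = -1/113*(-5) + 86 = 5/113 + 86 = 9723/113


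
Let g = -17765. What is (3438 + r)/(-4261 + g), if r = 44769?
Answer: -16069/7342 ≈ -2.1886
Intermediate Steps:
(3438 + r)/(-4261 + g) = (3438 + 44769)/(-4261 - 17765) = 48207/(-22026) = 48207*(-1/22026) = -16069/7342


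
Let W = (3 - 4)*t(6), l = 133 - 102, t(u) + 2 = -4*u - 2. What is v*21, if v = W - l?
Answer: -63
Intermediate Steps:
t(u) = -4 - 4*u (t(u) = -2 + (-4*u - 2) = -2 + (-2 - 4*u) = -4 - 4*u)
l = 31
W = 28 (W = (3 - 4)*(-4 - 4*6) = -(-4 - 24) = -1*(-28) = 28)
v = -3 (v = 28 - 1*31 = 28 - 31 = -3)
v*21 = -3*21 = -63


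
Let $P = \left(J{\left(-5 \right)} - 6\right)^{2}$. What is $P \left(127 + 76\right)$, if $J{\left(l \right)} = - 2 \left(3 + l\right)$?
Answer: $812$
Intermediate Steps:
$J{\left(l \right)} = -6 - 2 l$
$P = 4$ ($P = \left(\left(-6 - -10\right) - 6\right)^{2} = \left(\left(-6 + 10\right) - 6\right)^{2} = \left(4 - 6\right)^{2} = \left(-2\right)^{2} = 4$)
$P \left(127 + 76\right) = 4 \left(127 + 76\right) = 4 \cdot 203 = 812$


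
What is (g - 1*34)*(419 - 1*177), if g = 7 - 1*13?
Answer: -9680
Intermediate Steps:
g = -6 (g = 7 - 13 = -6)
(g - 1*34)*(419 - 1*177) = (-6 - 1*34)*(419 - 1*177) = (-6 - 34)*(419 - 177) = -40*242 = -9680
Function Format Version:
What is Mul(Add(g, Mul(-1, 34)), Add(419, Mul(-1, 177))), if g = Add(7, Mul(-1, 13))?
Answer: -9680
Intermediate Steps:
g = -6 (g = Add(7, -13) = -6)
Mul(Add(g, Mul(-1, 34)), Add(419, Mul(-1, 177))) = Mul(Add(-6, Mul(-1, 34)), Add(419, Mul(-1, 177))) = Mul(Add(-6, -34), Add(419, -177)) = Mul(-40, 242) = -9680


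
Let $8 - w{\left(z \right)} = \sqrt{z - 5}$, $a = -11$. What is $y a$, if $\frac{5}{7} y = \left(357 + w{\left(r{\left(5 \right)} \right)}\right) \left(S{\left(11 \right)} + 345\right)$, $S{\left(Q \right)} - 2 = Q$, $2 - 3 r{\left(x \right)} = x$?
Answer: $-2012318 + \frac{27566 i \sqrt{6}}{5} \approx -2.0123 \cdot 10^{6} + 13505.0 i$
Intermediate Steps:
$r{\left(x \right)} = \frac{2}{3} - \frac{x}{3}$
$w{\left(z \right)} = 8 - \sqrt{-5 + z}$ ($w{\left(z \right)} = 8 - \sqrt{z - 5} = 8 - \sqrt{-5 + z}$)
$S{\left(Q \right)} = 2 + Q$
$y = 182938 - \frac{2506 i \sqrt{6}}{5}$ ($y = \frac{7 \left(357 + \left(8 - \sqrt{-5 + \left(\frac{2}{3} - \frac{5}{3}\right)}\right)\right) \left(\left(2 + 11\right) + 345\right)}{5} = \frac{7 \left(357 + \left(8 - \sqrt{-5 + \left(\frac{2}{3} - \frac{5}{3}\right)}\right)\right) \left(13 + 345\right)}{5} = \frac{7 \left(357 + \left(8 - \sqrt{-5 - 1}\right)\right) 358}{5} = \frac{7 \left(357 + \left(8 - \sqrt{-6}\right)\right) 358}{5} = \frac{7 \left(357 + \left(8 - i \sqrt{6}\right)\right) 358}{5} = \frac{7 \left(365 - i \sqrt{6}\right) 358}{5} = \frac{7 \left(130670 - 358 i \sqrt{6}\right)}{5} = 182938 - \frac{2506 i \sqrt{6}}{5} \approx 1.8294 \cdot 10^{5} - 1227.7 i$)
$y a = \left(182938 - \frac{2506 i \sqrt{6}}{5}\right) \left(-11\right) = -2012318 + \frac{27566 i \sqrt{6}}{5}$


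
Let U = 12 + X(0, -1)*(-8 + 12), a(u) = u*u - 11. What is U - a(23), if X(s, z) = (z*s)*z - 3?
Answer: -518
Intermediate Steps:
X(s, z) = -3 + s*z² (X(s, z) = (s*z)*z - 3 = s*z² - 3 = -3 + s*z²)
a(u) = -11 + u² (a(u) = u² - 11 = -11 + u²)
U = 0 (U = 12 + (-3 + 0*(-1)²)*(-8 + 12) = 12 + (-3 + 0*1)*4 = 12 + (-3 + 0)*4 = 12 - 3*4 = 12 - 12 = 0)
U - a(23) = 0 - (-11 + 23²) = 0 - (-11 + 529) = 0 - 1*518 = 0 - 518 = -518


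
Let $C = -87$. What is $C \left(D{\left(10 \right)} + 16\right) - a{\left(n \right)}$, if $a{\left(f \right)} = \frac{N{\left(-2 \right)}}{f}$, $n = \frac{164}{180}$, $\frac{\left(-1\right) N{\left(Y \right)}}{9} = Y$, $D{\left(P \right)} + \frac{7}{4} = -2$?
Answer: $- \frac{178023}{164} \approx -1085.5$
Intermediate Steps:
$D{\left(P \right)} = - \frac{15}{4}$ ($D{\left(P \right)} = - \frac{7}{4} - 2 = - \frac{15}{4}$)
$N{\left(Y \right)} = - 9 Y$
$n = \frac{41}{45}$ ($n = 164 \cdot \frac{1}{180} = \frac{41}{45} \approx 0.91111$)
$a{\left(f \right)} = \frac{18}{f}$ ($a{\left(f \right)} = \frac{\left(-9\right) \left(-2\right)}{f} = \frac{18}{f}$)
$C \left(D{\left(10 \right)} + 16\right) - a{\left(n \right)} = - 87 \left(- \frac{15}{4} + 16\right) - \frac{18}{\frac{41}{45}} = \left(-87\right) \frac{49}{4} - 18 \cdot \frac{45}{41} = - \frac{4263}{4} - \frac{810}{41} = - \frac{178023}{164}$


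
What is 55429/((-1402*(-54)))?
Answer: 55429/75708 ≈ 0.73214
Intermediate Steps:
55429/((-1402*(-54))) = 55429/75708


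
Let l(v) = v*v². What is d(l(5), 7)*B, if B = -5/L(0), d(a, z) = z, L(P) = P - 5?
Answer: 7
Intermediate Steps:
L(P) = -5 + P
l(v) = v³
B = 1 (B = -5/(-5 + 0) = -5/(-5) = -5*(-⅕) = 1)
d(l(5), 7)*B = 7*1 = 7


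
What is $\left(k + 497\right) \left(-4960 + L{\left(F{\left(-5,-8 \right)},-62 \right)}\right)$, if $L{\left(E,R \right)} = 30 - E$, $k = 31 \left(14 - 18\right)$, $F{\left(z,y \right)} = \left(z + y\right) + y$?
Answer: $-1831057$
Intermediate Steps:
$F{\left(z,y \right)} = z + 2 y$ ($F{\left(z,y \right)} = \left(y + z\right) + y = z + 2 y$)
$k = -124$ ($k = 31 \left(-4\right) = -124$)
$\left(k + 497\right) \left(-4960 + L{\left(F{\left(-5,-8 \right)},-62 \right)}\right) = \left(-124 + 497\right) \left(-4960 + \left(30 - \left(-5 + 2 \left(-8\right)\right)\right)\right) = 373 \left(-4960 + \left(30 - \left(-5 - 16\right)\right)\right) = 373 \left(-4960 + \left(30 - -21\right)\right) = 373 \left(-4960 + \left(30 + 21\right)\right) = 373 \left(-4960 + 51\right) = 373 \left(-4909\right) = -1831057$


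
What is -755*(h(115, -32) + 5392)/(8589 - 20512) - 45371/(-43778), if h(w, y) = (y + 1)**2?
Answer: 3568182917/8846866 ≈ 403.33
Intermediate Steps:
h(w, y) = (1 + y)**2
-755*(h(115, -32) + 5392)/(8589 - 20512) - 45371/(-43778) = -755*((1 - 32)**2 + 5392)/(8589 - 20512) - 45371/(-43778) = -755/((-11923/((-31)**2 + 5392))) - 45371*(-1/43778) = -755/((-11923/(961 + 5392))) + 769/742 = -755/((-11923/6353)) + 769/742 = -755/((-11923*1/6353)) + 769/742 = -755/(-11923/6353) + 769/742 = -755*(-6353/11923) + 769/742 = 4796515/11923 + 769/742 = 3568182917/8846866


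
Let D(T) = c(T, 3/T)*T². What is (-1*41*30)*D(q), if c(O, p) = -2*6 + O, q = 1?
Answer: 13530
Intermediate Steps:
c(O, p) = -12 + O
D(T) = T²*(-12 + T) (D(T) = (-12 + T)*T² = T²*(-12 + T))
(-1*41*30)*D(q) = (-1*41*30)*(1²*(-12 + 1)) = (-41*30)*(1*(-11)) = -1230*(-11) = 13530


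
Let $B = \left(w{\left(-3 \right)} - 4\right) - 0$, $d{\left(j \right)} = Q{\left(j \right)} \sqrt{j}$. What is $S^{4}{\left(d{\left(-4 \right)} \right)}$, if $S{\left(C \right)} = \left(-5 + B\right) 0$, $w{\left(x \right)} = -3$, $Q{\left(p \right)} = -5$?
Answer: $0$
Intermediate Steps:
$d{\left(j \right)} = - 5 \sqrt{j}$
$B = -7$ ($B = \left(-3 - 4\right) - 0 = -7 + \left(-1 + 1\right) = -7 + 0 = -7$)
$S{\left(C \right)} = 0$ ($S{\left(C \right)} = \left(-5 - 7\right) 0 = \left(-12\right) 0 = 0$)
$S^{4}{\left(d{\left(-4 \right)} \right)} = 0^{4} = 0$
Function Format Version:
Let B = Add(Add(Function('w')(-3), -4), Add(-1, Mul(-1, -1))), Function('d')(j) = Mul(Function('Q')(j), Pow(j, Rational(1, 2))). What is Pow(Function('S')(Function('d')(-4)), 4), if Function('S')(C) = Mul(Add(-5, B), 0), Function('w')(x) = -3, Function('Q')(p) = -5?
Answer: 0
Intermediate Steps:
Function('d')(j) = Mul(-5, Pow(j, Rational(1, 2)))
B = -7 (B = Add(Add(-3, -4), Add(-1, Mul(-1, -1))) = Add(-7, Add(-1, 1)) = Add(-7, 0) = -7)
Function('S')(C) = 0 (Function('S')(C) = Mul(Add(-5, -7), 0) = Mul(-12, 0) = 0)
Pow(Function('S')(Function('d')(-4)), 4) = Pow(0, 4) = 0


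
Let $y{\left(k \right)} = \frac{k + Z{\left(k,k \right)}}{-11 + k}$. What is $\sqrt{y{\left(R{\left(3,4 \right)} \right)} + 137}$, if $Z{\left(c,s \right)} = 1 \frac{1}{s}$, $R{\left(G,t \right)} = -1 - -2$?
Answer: $\frac{6 \sqrt{95}}{5} \approx 11.696$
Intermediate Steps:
$R{\left(G,t \right)} = 1$ ($R{\left(G,t \right)} = -1 + 2 = 1$)
$Z{\left(c,s \right)} = \frac{1}{s}$
$y{\left(k \right)} = \frac{k + \frac{1}{k}}{-11 + k}$
$\sqrt{y{\left(R{\left(3,4 \right)} \right)} + 137} = \sqrt{\frac{1 + 1^{2}}{1 \left(-11 + 1\right)} + 137} = \sqrt{1 \frac{1}{-10} \left(1 + 1\right) + 137} = \sqrt{1 \left(- \frac{1}{10}\right) 2 + 137} = \sqrt{- \frac{1}{5} + 137} = \sqrt{\frac{684}{5}} = \frac{6 \sqrt{95}}{5}$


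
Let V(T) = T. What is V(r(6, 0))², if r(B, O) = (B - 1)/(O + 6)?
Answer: 25/36 ≈ 0.69444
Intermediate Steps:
r(B, O) = (-1 + B)/(6 + O)
V(r(6, 0))² = ((-1 + 6)/(6 + 0))² = (5/6)² = ((⅙)*5)² = (⅚)² = 25/36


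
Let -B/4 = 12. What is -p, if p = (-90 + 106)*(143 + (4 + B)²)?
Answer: -33264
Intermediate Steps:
B = -48 (B = -4*12 = -48)
p = 33264 (p = (-90 + 106)*(143 + (4 - 48)²) = 16*(143 + (-44)²) = 16*(143 + 1936) = 16*2079 = 33264)
-p = -1*33264 = -33264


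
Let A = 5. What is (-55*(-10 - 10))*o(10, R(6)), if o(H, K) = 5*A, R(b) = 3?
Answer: 27500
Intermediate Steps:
o(H, K) = 25 (o(H, K) = 5*5 = 25)
(-55*(-10 - 10))*o(10, R(6)) = -55*(-10 - 10)*25 = -55*(-20)*25 = 1100*25 = 27500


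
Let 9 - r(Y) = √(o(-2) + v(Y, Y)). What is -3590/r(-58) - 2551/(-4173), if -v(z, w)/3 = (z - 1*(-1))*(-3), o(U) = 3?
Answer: (-14958111*I + 2551*√510)/(4173*(√510 + 9*I)) ≈ -54.059 - 137.18*I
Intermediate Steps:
v(z, w) = 9 + 9*z (v(z, w) = -3*(z - 1*(-1))*(-3) = -3*(z + 1)*(-3) = -3*(1 + z)*(-3) = -3*(-3 - 3*z) = 9 + 9*z)
r(Y) = 9 - √(12 + 9*Y) (r(Y) = 9 - √(3 + (9 + 9*Y)) = 9 - √(12 + 9*Y))
-3590/r(-58) - 2551/(-4173) = -3590/(9 - √(12 + 9*(-58))) - 2551/(-4173) = -3590/(9 - √(12 - 522)) - 2551*(-1/4173) = -3590/(9 - √(-510)) + 2551/4173 = -3590/(9 - I*√510) + 2551/4173 = 2551/4173 - 3590/(9 - I*√510)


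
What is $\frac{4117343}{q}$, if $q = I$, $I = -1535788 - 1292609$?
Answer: $- \frac{4117343}{2828397} \approx -1.4557$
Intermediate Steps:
$I = -2828397$ ($I = -1535788 - 1292609 = -2828397$)
$q = -2828397$
$\frac{4117343}{q} = \frac{4117343}{-2828397} = 4117343 \left(- \frac{1}{2828397}\right) = - \frac{4117343}{2828397}$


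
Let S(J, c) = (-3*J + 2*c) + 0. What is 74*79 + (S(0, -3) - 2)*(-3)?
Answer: 5870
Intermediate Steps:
S(J, c) = -3*J + 2*c
74*79 + (S(0, -3) - 2)*(-3) = 74*79 + ((-3*0 + 2*(-3)) - 2)*(-3) = 5846 + ((0 - 6) - 2)*(-3) = 5846 + (-6 - 2)*(-3) = 5846 - 8*(-3) = 5846 + 24 = 5870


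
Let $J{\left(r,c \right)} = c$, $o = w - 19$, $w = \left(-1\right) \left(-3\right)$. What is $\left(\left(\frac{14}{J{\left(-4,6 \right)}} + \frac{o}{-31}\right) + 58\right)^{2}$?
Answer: $\frac{32024281}{8649} \approx 3702.7$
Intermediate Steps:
$w = 3$
$o = -16$ ($o = 3 - 19 = -16$)
$\left(\left(\frac{14}{J{\left(-4,6 \right)}} + \frac{o}{-31}\right) + 58\right)^{2} = \left(\left(\frac{14}{6} - \frac{16}{-31}\right) + 58\right)^{2} = \left(\left(14 \cdot \frac{1}{6} - - \frac{16}{31}\right) + 58\right)^{2} = \left(\left(\frac{7}{3} + \frac{16}{31}\right) + 58\right)^{2} = \left(\frac{265}{93} + 58\right)^{2} = \left(\frac{5659}{93}\right)^{2} = \frac{32024281}{8649}$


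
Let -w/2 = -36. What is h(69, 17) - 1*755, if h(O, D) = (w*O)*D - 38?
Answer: 83663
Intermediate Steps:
w = 72 (w = -2*(-36) = 72)
h(O, D) = -38 + 72*D*O (h(O, D) = (72*O)*D - 38 = 72*D*O - 38 = -38 + 72*D*O)
h(69, 17) - 1*755 = (-38 + 72*17*69) - 1*755 = (-38 + 84456) - 755 = 84418 - 755 = 83663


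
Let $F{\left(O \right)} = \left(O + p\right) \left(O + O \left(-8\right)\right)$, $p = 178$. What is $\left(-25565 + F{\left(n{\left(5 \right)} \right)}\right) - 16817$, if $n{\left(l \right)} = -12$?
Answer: $-28438$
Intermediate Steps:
$F{\left(O \right)} = - 7 O \left(178 + O\right)$ ($F{\left(O \right)} = \left(O + 178\right) \left(O + O \left(-8\right)\right) = \left(178 + O\right) \left(O - 8 O\right) = \left(178 + O\right) \left(- 7 O\right) = - 7 O \left(178 + O\right)$)
$\left(-25565 + F{\left(n{\left(5 \right)} \right)}\right) - 16817 = \left(-25565 - - 84 \left(178 - 12\right)\right) - 16817 = \left(-25565 - \left(-84\right) 166\right) - 16817 = \left(-25565 + 13944\right) - 16817 = -11621 - 16817 = -28438$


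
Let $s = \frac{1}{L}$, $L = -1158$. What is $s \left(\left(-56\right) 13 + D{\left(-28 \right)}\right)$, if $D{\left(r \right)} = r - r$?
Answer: $\frac{364}{579} \approx 0.62867$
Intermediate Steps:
$D{\left(r \right)} = 0$
$s = - \frac{1}{1158}$ ($s = \frac{1}{-1158} = - \frac{1}{1158} \approx -0.00086356$)
$s \left(\left(-56\right) 13 + D{\left(-28 \right)}\right) = - \frac{\left(-56\right) 13 + 0}{1158} = - \frac{-728 + 0}{1158} = \left(- \frac{1}{1158}\right) \left(-728\right) = \frac{364}{579}$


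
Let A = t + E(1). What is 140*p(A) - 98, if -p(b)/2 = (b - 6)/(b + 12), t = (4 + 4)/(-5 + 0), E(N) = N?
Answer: 1218/19 ≈ 64.105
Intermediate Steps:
t = -8/5 (t = 8/(-5) = 8*(-⅕) = -8/5 ≈ -1.6000)
A = -⅗ (A = -8/5 + 1 = -⅗ ≈ -0.60000)
p(b) = -2*(-6 + b)/(12 + b) (p(b) = -2*(b - 6)/(b + 12) = -2*(-6 + b)/(12 + b))
140*p(A) - 98 = 140*(2*(6 - 1*(-⅗))/(12 - ⅗)) - 98 = 140*(2*(6 + ⅗)/(57/5)) - 98 = 140*(2*(5/57)*(33/5)) - 98 = 140*(22/19) - 98 = 3080/19 - 98 = 1218/19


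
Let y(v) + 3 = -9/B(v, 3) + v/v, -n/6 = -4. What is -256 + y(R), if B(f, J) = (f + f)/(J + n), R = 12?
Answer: -2145/8 ≈ -268.13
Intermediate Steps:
n = 24 (n = -6*(-4) = 24)
B(f, J) = 2*f/(24 + J) (B(f, J) = (f + f)/(J + 24) = (2*f)/(24 + J) = 2*f/(24 + J))
y(v) = -2 - 243/(2*v) (y(v) = -3 + (-9*(24 + 3)/(2*v) + v/v) = -3 + (-9*27/(2*v) + 1) = -3 + (-243/(2*v) + 1) = -3 + (1 - 243/(2*v)) = -2 - 243/(2*v))
-256 + y(R) = -256 + (-2 - 243/2/12) = -256 + (-2 - 243/2*1/12) = -256 + (-2 - 81/8) = -256 - 97/8 = -2145/8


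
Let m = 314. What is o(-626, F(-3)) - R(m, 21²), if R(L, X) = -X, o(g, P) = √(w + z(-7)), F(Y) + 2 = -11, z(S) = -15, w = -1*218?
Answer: 441 + I*√233 ≈ 441.0 + 15.264*I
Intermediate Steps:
w = -218
F(Y) = -13 (F(Y) = -2 - 11 = -13)
o(g, P) = I*√233 (o(g, P) = √(-218 - 15) = √(-233) = I*√233)
o(-626, F(-3)) - R(m, 21²) = I*√233 - (-1)*21² = I*√233 - (-1)*441 = I*√233 - 1*(-441) = I*√233 + 441 = 441 + I*√233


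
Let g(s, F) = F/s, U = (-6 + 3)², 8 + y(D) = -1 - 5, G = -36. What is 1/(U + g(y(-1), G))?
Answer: 7/81 ≈ 0.086420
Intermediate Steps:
y(D) = -14 (y(D) = -8 + (-1 - 5) = -8 - 6 = -14)
U = 9 (U = (-3)² = 9)
1/(U + g(y(-1), G)) = 1/(9 - 36/(-14)) = 1/(9 - 36*(-1/14)) = 1/(9 + 18/7) = 1/(81/7) = 7/81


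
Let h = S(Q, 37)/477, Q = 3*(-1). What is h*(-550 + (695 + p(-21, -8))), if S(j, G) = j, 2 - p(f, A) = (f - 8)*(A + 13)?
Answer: -292/159 ≈ -1.8365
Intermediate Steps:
Q = -3
p(f, A) = 2 - (-8 + f)*(13 + A) (p(f, A) = 2 - (f - 8)*(A + 13) = 2 - (-8 + f)*(13 + A))
h = -1/159 (h = -3/477 = -3*1/477 = -1/159 ≈ -0.0062893)
h*(-550 + (695 + p(-21, -8))) = -(-550 + (695 + (106 - 13*(-21) + 8*(-8) - 1*(-8)*(-21))))/159 = -(-550 + (695 + (106 + 273 - 64 - 168)))/159 = -(-550 + (695 + 147))/159 = -(-550 + 842)/159 = -1/159*292 = -292/159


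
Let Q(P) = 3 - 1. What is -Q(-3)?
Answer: -2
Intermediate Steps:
Q(P) = 2
-Q(-3) = -1*2 = -2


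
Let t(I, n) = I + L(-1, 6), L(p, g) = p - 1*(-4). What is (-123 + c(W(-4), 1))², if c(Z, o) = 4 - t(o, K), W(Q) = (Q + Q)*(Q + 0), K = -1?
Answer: 15129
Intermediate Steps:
L(p, g) = 4 + p (L(p, g) = p + 4 = 4 + p)
W(Q) = 2*Q² (W(Q) = (2*Q)*Q = 2*Q²)
t(I, n) = 3 + I (t(I, n) = I + (4 - 1) = I + 3 = 3 + I)
c(Z, o) = 1 - o (c(Z, o) = 4 - (3 + o) = 4 + (-3 - o) = 1 - o)
(-123 + c(W(-4), 1))² = (-123 + (1 - 1*1))² = (-123 + (1 - 1))² = (-123 + 0)² = (-123)² = 15129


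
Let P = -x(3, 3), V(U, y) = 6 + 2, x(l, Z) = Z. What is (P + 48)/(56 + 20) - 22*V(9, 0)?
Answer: -13331/76 ≈ -175.41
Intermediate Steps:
V(U, y) = 8
P = -3 (P = -1*3 = -3)
(P + 48)/(56 + 20) - 22*V(9, 0) = (-3 + 48)/(56 + 20) - 22*8 = 45/76 - 176 = -13331/76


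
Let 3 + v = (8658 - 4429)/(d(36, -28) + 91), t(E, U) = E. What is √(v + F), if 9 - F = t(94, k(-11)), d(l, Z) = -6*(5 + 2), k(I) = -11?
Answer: I*√83/7 ≈ 1.3015*I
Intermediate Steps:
d(l, Z) = -42 (d(l, Z) = -6*7 = -42)
F = -85 (F = 9 - 1*94 = 9 - 94 = -85)
v = 4082/49 (v = -3 + (8658 - 4429)/(-42 + 91) = -3 + 4229/49 = 4082/49 ≈ 83.306)
√(v + F) = √(4082/49 - 85) = √(-83/49) = I*√83/7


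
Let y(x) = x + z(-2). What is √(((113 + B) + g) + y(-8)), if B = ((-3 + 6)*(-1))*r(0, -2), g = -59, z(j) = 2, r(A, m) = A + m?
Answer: 3*√6 ≈ 7.3485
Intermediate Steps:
B = 6 (B = ((-3 + 6)*(-1))*(0 - 2) = (3*(-1))*(-2) = -3*(-2) = 6)
y(x) = 2 + x (y(x) = x + 2 = 2 + x)
√(((113 + B) + g) + y(-8)) = √(((113 + 6) - 59) + (2 - 8)) = √((119 - 59) - 6) = √(60 - 6) = √54 = 3*√6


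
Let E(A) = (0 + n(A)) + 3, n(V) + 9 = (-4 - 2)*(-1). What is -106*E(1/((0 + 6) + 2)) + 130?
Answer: 130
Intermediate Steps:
n(V) = -3 (n(V) = -9 + (-4 - 2)*(-1) = -9 - 6*(-1) = -9 + 6 = -3)
E(A) = 0 (E(A) = (0 - 3) + 3 = -3 + 3 = 0)
-106*E(1/((0 + 6) + 2)) + 130 = -106*0 + 130 = 0 + 130 = 130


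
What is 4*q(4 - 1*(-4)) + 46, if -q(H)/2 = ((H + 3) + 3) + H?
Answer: -130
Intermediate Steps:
q(H) = -12 - 4*H (q(H) = -2*(((H + 3) + 3) + H) = -2*(((3 + H) + 3) + H) = -2*((6 + H) + H) = -2*(6 + 2*H) = -12 - 4*H)
4*q(4 - 1*(-4)) + 46 = 4*(-12 - 4*(4 - 1*(-4))) + 46 = 4*(-12 - 4*(4 + 4)) + 46 = 4*(-12 - 4*8) + 46 = 4*(-12 - 32) + 46 = 4*(-44) + 46 = -176 + 46 = -130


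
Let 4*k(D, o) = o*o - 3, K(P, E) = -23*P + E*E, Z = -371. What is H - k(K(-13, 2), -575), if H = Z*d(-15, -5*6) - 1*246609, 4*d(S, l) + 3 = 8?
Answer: -1318913/4 ≈ -3.2973e+5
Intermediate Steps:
d(S, l) = 5/4 (d(S, l) = -3/4 + (1/4)*8 = -3/4 + 2 = 5/4)
K(P, E) = E**2 - 23*P (K(P, E) = -23*P + E**2 = E**2 - 23*P)
k(D, o) = -3/4 + o**2/4 (k(D, o) = (o*o - 3)/4 = (o**2 - 3)/4 = (-3 + o**2)/4 = -3/4 + o**2/4)
H = -988291/4 (H = -371*5/4 - 1*246609 = -1855/4 - 246609 = -988291/4 ≈ -2.4707e+5)
H - k(K(-13, 2), -575) = -988291/4 - (-3/4 + (1/4)*(-575)**2) = -988291/4 - (-3/4 + (1/4)*330625) = -988291/4 - (-3/4 + 330625/4) = -988291/4 - 1*165311/2 = -988291/4 - 165311/2 = -1318913/4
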